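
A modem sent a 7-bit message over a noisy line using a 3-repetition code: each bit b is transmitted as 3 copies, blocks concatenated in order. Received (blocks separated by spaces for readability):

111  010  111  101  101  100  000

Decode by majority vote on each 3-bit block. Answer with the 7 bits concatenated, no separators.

Block 1 (111): 3 ones → 1
Block 2 (010): 1 one → 0
Block 3 (111): 3 ones → 1
Block 4 (101): 2 ones → 1
Block 5 (101): 2 ones → 1
Block 6 (100): 1 one → 0
Block 7 (000): 0 ones → 0

1011100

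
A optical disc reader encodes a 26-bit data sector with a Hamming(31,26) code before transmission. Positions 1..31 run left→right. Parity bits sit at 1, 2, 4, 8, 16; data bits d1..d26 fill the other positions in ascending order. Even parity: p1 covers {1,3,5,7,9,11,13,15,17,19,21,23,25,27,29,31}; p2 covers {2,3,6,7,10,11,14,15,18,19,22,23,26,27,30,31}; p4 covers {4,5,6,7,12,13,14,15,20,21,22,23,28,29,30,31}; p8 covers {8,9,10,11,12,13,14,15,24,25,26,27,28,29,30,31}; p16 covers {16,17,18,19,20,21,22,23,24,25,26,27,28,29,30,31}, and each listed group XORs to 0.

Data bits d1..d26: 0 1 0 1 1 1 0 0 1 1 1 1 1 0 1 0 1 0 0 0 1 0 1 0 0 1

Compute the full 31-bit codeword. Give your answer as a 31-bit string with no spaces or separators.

Place data at non-parity positions: p1 p2 0 p4 1 0 1 p8 1 1 0 0 1 1 1 p16 1 1 0 1 0 1 0 0 0 1 0 1 0 0 1
p1 (pos 1,3,5,7,9,11,13,15,17,19,21,23,25,27,29,31): XOR of data positions = 0⊕1⊕1⊕1⊕0⊕1⊕1⊕1⊕0⊕0⊕0⊕0⊕0⊕0⊕1 = 1
p2 (pos 2,3,6,7,10,11,14,15,18,19,22,23,26,27,30,31): XOR of data positions = 0⊕0⊕1⊕1⊕0⊕1⊕1⊕1⊕0⊕1⊕0⊕1⊕0⊕0⊕1 = 0
p4 (pos 4,5,6,7,12,13,14,15,20,21,22,23,28,29,30,31): XOR of data positions = 1⊕0⊕1⊕0⊕1⊕1⊕1⊕1⊕0⊕1⊕0⊕1⊕0⊕0⊕1 = 1
p8 (pos 8,9,10,11,12,13,14,15,24,25,26,27,28,29,30,31): XOR of data positions = 1⊕1⊕0⊕0⊕1⊕1⊕1⊕0⊕0⊕1⊕0⊕1⊕0⊕0⊕1 = 0
p16 (pos 16,17,18,19,20,21,22,23,24,25,26,27,28,29,30,31): XOR of data positions = 1⊕1⊕0⊕1⊕0⊕1⊕0⊕0⊕0⊕1⊕0⊕1⊕0⊕0⊕1 = 1
Codeword: 1001101011001111110101000101001

1001101011001111110101000101001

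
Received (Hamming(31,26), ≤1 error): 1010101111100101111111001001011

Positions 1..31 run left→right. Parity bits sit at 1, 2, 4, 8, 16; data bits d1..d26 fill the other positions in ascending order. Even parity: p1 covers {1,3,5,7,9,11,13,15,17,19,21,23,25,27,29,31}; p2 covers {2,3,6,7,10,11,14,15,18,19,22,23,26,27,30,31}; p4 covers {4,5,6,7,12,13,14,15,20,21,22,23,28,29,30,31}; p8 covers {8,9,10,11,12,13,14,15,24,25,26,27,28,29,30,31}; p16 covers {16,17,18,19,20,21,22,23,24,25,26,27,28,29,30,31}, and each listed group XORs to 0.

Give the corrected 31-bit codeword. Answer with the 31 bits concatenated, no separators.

s1 (pos 1,3,5,7,9,11,13,15,17,19,21,23,25,27,29,31): 1⊕1⊕1⊕1⊕1⊕1⊕0⊕0⊕1⊕1⊕1⊕0⊕1⊕0⊕0⊕1 = 1
s2 (pos 2,3,6,7,10,11,14,15,18,19,22,23,26,27,30,31): 0⊕1⊕0⊕1⊕1⊕1⊕1⊕0⊕1⊕1⊕1⊕0⊕0⊕0⊕1⊕1 = 0
s4 (pos 4,5,6,7,12,13,14,15,20,21,22,23,28,29,30,31): 0⊕1⊕0⊕1⊕0⊕0⊕1⊕0⊕1⊕1⊕1⊕0⊕1⊕0⊕1⊕1 = 1
s8 (pos 8,9,10,11,12,13,14,15,24,25,26,27,28,29,30,31): 1⊕1⊕1⊕1⊕0⊕0⊕1⊕0⊕0⊕1⊕0⊕0⊕1⊕0⊕1⊕1 = 1
s16 (pos 16,17,18,19,20,21,22,23,24,25,26,27,28,29,30,31): 1⊕1⊕1⊕1⊕1⊕1⊕1⊕0⊕0⊕1⊕0⊕0⊕1⊕0⊕1⊕1 = 1
Syndrome s16…s1 = 11101 → error at position 29.
Flip position 29: 1010101111100101111111001001011 → 1010101111100101111111001001111

1010101111100101111111001001111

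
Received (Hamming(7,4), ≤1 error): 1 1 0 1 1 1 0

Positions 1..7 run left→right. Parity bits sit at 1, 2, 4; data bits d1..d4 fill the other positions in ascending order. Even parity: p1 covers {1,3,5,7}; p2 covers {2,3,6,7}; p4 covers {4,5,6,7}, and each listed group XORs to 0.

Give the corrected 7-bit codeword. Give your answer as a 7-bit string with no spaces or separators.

s1 (pos 1,3,5,7): 1⊕0⊕1⊕0 = 0
s2 (pos 2,3,6,7): 1⊕0⊕1⊕0 = 0
s4 (pos 4,5,6,7): 1⊕1⊕1⊕0 = 1
Syndrome s4…s1 = 100 → error at position 4.
Flip position 4: 1101110 → 1100110

1100110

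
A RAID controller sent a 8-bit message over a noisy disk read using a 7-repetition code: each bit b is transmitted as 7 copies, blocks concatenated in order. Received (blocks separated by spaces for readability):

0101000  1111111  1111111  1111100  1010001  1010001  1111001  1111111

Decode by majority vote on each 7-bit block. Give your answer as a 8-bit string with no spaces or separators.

01110011

Block 1 (0101000): 2 ones → 0
Block 2 (1111111): 7 ones → 1
Block 3 (1111111): 7 ones → 1
Block 4 (1111100): 5 ones → 1
Block 5 (1010001): 3 ones → 0
Block 6 (1010001): 3 ones → 0
Block 7 (1111001): 5 ones → 1
Block 8 (1111111): 7 ones → 1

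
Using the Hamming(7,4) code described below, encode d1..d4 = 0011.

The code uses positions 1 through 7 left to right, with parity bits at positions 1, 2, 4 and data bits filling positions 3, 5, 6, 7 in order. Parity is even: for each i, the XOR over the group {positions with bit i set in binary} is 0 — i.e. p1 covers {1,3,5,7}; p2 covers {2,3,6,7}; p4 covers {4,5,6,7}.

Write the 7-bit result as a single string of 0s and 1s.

Place data at non-parity positions: p1 p2 0 p4 0 1 1
p1 (pos 1,3,5,7): XOR of data positions = 0⊕0⊕1 = 1
p2 (pos 2,3,6,7): XOR of data positions = 0⊕1⊕1 = 0
p4 (pos 4,5,6,7): XOR of data positions = 0⊕1⊕1 = 0
Codeword: 1000011

1000011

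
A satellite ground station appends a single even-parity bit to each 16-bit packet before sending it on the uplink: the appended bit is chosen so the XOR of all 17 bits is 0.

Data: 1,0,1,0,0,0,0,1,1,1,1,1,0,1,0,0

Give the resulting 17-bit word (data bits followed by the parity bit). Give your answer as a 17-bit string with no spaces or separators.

XOR of the 16 data bits: 1⊕0⊕1⊕0⊕0⊕0⊕0⊕1⊕1⊕1⊕1⊕1⊕0⊕1⊕0⊕0 = 0
Parity bit = 0 (so all 17 bits XOR to 0).

10100001111101000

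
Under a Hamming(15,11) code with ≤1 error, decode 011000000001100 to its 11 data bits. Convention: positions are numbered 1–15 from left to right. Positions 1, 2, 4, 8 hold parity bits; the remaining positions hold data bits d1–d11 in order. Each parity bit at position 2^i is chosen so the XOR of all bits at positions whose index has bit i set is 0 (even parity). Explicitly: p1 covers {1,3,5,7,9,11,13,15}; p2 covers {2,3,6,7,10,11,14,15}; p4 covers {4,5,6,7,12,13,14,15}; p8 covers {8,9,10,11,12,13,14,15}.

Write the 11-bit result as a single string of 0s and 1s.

s1 (pos 1,3,5,7,9,11,13,15): 0⊕1⊕0⊕0⊕0⊕0⊕1⊕0 = 0
s2 (pos 2,3,6,7,10,11,14,15): 1⊕1⊕0⊕0⊕0⊕0⊕0⊕0 = 0
s4 (pos 4,5,6,7,12,13,14,15): 0⊕0⊕0⊕0⊕1⊕1⊕0⊕0 = 0
s8 (pos 8,9,10,11,12,13,14,15): 0⊕0⊕0⊕0⊕1⊕1⊕0⊕0 = 0
Syndrome s8…s1 = 0000 → no error.
Read data bits from positions 3,5,6,7,9,10,11,12,13,14,15: 10000001100

10000001100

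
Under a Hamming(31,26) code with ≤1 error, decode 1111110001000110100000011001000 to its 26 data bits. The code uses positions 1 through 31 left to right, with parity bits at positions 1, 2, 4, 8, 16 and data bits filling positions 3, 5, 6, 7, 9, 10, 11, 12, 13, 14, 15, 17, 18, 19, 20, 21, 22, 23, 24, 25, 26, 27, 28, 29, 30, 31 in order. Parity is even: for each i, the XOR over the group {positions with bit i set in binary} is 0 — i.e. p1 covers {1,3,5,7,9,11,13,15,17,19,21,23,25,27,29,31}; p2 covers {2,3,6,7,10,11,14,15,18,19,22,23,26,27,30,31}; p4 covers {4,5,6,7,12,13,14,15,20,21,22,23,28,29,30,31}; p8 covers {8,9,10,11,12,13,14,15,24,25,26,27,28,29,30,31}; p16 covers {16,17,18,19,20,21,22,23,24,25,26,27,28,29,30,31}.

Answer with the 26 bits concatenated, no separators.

11100100011100000011001000

s1 (pos 1,3,5,7,9,11,13,15,17,19,21,23,25,27,29,31): 1⊕1⊕1⊕0⊕0⊕0⊕0⊕1⊕1⊕0⊕0⊕0⊕1⊕0⊕0⊕0 = 0
s2 (pos 2,3,6,7,10,11,14,15,18,19,22,23,26,27,30,31): 1⊕1⊕1⊕0⊕1⊕0⊕1⊕1⊕0⊕0⊕0⊕0⊕0⊕0⊕0⊕0 = 0
s4 (pos 4,5,6,7,12,13,14,15,20,21,22,23,28,29,30,31): 1⊕1⊕1⊕0⊕0⊕0⊕1⊕1⊕0⊕0⊕0⊕0⊕1⊕0⊕0⊕0 = 0
s8 (pos 8,9,10,11,12,13,14,15,24,25,26,27,28,29,30,31): 0⊕0⊕1⊕0⊕0⊕0⊕1⊕1⊕1⊕1⊕0⊕0⊕1⊕0⊕0⊕0 = 0
s16 (pos 16,17,18,19,20,21,22,23,24,25,26,27,28,29,30,31): 0⊕1⊕0⊕0⊕0⊕0⊕0⊕0⊕1⊕1⊕0⊕0⊕1⊕0⊕0⊕0 = 0
Syndrome s16…s1 = 00000 → no error.
Read data bits from positions 3,5,6,7,9,10,11,12,13,14,15,17,18,19,20,21,22,23,24,25,26,27,28,29,30,31: 11100100011100000011001000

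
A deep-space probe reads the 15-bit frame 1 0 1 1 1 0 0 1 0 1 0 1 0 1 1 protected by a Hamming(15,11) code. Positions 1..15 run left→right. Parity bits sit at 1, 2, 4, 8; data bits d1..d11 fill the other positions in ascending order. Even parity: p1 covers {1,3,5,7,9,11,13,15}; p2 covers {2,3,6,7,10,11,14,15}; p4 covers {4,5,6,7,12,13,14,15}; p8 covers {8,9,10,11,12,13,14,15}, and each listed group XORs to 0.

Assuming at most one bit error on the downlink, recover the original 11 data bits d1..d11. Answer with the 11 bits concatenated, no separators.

11000100011

s1 (pos 1,3,5,7,9,11,13,15): 1⊕1⊕1⊕0⊕0⊕0⊕0⊕1 = 0
s2 (pos 2,3,6,7,10,11,14,15): 0⊕1⊕0⊕0⊕1⊕0⊕1⊕1 = 0
s4 (pos 4,5,6,7,12,13,14,15): 1⊕1⊕0⊕0⊕1⊕0⊕1⊕1 = 1
s8 (pos 8,9,10,11,12,13,14,15): 1⊕0⊕1⊕0⊕1⊕0⊕1⊕1 = 1
Syndrome s8…s1 = 1100 → error at position 12.
Flip position 12: 101110010101011 → 101110010100011
Read data bits from positions 3,5,6,7,9,10,11,12,13,14,15: 11000100011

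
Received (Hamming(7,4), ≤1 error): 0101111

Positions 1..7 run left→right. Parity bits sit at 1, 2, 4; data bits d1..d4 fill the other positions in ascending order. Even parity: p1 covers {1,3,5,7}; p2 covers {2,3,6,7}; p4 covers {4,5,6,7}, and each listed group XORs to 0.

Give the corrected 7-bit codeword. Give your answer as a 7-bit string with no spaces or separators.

0001111

s1 (pos 1,3,5,7): 0⊕0⊕1⊕1 = 0
s2 (pos 2,3,6,7): 1⊕0⊕1⊕1 = 1
s4 (pos 4,5,6,7): 1⊕1⊕1⊕1 = 0
Syndrome s4…s1 = 010 → error at position 2.
Flip position 2: 0101111 → 0001111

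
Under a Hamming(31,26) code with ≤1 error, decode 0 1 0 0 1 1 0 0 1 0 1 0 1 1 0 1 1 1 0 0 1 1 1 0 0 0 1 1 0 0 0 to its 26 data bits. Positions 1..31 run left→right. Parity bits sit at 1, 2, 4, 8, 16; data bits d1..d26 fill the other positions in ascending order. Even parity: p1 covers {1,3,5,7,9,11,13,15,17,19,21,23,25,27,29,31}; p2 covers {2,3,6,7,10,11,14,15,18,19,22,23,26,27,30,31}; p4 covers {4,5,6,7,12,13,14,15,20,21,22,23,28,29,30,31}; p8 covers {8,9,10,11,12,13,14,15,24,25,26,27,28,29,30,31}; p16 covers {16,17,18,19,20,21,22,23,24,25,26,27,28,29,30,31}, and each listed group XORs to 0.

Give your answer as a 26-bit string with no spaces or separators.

s1 (pos 1,3,5,7,9,11,13,15,17,19,21,23,25,27,29,31): 0⊕0⊕1⊕0⊕1⊕1⊕1⊕0⊕1⊕0⊕1⊕1⊕0⊕1⊕0⊕0 = 0
s2 (pos 2,3,6,7,10,11,14,15,18,19,22,23,26,27,30,31): 1⊕0⊕1⊕0⊕0⊕1⊕1⊕0⊕1⊕0⊕1⊕1⊕0⊕1⊕0⊕0 = 0
s4 (pos 4,5,6,7,12,13,14,15,20,21,22,23,28,29,30,31): 0⊕1⊕1⊕0⊕0⊕1⊕1⊕0⊕0⊕1⊕1⊕1⊕1⊕0⊕0⊕0 = 0
s8 (pos 8,9,10,11,12,13,14,15,24,25,26,27,28,29,30,31): 0⊕1⊕0⊕1⊕0⊕1⊕1⊕0⊕0⊕0⊕0⊕1⊕1⊕0⊕0⊕0 = 0
s16 (pos 16,17,18,19,20,21,22,23,24,25,26,27,28,29,30,31): 1⊕1⊕1⊕0⊕0⊕1⊕1⊕1⊕0⊕0⊕0⊕1⊕1⊕0⊕0⊕0 = 0
Syndrome s16…s1 = 00000 → no error.
Read data bits from positions 3,5,6,7,9,10,11,12,13,14,15,17,18,19,20,21,22,23,24,25,26,27,28,29,30,31: 01101010110110011100011000

01101010110110011100011000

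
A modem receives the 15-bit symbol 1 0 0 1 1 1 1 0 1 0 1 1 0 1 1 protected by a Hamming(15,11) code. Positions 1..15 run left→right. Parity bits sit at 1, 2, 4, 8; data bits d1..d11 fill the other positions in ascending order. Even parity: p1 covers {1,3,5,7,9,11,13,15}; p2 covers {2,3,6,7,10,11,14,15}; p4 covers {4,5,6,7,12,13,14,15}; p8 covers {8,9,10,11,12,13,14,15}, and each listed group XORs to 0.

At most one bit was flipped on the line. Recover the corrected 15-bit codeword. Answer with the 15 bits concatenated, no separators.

100111101011001

s1 (pos 1,3,5,7,9,11,13,15): 1⊕0⊕1⊕1⊕1⊕1⊕0⊕1 = 0
s2 (pos 2,3,6,7,10,11,14,15): 0⊕0⊕1⊕1⊕0⊕1⊕1⊕1 = 1
s4 (pos 4,5,6,7,12,13,14,15): 1⊕1⊕1⊕1⊕1⊕0⊕1⊕1 = 1
s8 (pos 8,9,10,11,12,13,14,15): 0⊕1⊕0⊕1⊕1⊕0⊕1⊕1 = 1
Syndrome s8…s1 = 1110 → error at position 14.
Flip position 14: 100111101011011 → 100111101011001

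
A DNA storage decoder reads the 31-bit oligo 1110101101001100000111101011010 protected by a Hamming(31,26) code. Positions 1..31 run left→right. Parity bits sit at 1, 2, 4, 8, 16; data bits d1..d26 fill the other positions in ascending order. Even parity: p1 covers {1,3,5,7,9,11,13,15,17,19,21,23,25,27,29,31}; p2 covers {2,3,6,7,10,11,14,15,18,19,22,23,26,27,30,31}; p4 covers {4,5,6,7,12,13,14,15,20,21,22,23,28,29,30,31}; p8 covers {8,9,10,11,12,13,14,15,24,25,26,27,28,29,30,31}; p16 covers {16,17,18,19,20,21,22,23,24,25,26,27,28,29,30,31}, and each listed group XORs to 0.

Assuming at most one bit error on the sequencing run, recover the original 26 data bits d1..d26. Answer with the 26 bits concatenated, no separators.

01010100110000111101011010

s1 (pos 1,3,5,7,9,11,13,15,17,19,21,23,25,27,29,31): 1⊕1⊕1⊕1⊕0⊕0⊕1⊕0⊕0⊕0⊕1⊕1⊕1⊕1⊕0⊕0 = 1
s2 (pos 2,3,6,7,10,11,14,15,18,19,22,23,26,27,30,31): 1⊕1⊕0⊕1⊕1⊕0⊕1⊕0⊕0⊕0⊕1⊕1⊕0⊕1⊕1⊕0 = 1
s4 (pos 4,5,6,7,12,13,14,15,20,21,22,23,28,29,30,31): 0⊕1⊕0⊕1⊕0⊕1⊕1⊕0⊕1⊕1⊕1⊕1⊕1⊕0⊕1⊕0 = 0
s8 (pos 8,9,10,11,12,13,14,15,24,25,26,27,28,29,30,31): 1⊕0⊕1⊕0⊕0⊕1⊕1⊕0⊕0⊕1⊕0⊕1⊕1⊕0⊕1⊕0 = 0
s16 (pos 16,17,18,19,20,21,22,23,24,25,26,27,28,29,30,31): 0⊕0⊕0⊕0⊕1⊕1⊕1⊕1⊕0⊕1⊕0⊕1⊕1⊕0⊕1⊕0 = 0
Syndrome s16…s1 = 00011 → error at position 3.
Flip position 3: 1110101101001100000111101011010 → 1100101101001100000111101011010
Read data bits from positions 3,5,6,7,9,10,11,12,13,14,15,17,18,19,20,21,22,23,24,25,26,27,28,29,30,31: 01010100110000111101011010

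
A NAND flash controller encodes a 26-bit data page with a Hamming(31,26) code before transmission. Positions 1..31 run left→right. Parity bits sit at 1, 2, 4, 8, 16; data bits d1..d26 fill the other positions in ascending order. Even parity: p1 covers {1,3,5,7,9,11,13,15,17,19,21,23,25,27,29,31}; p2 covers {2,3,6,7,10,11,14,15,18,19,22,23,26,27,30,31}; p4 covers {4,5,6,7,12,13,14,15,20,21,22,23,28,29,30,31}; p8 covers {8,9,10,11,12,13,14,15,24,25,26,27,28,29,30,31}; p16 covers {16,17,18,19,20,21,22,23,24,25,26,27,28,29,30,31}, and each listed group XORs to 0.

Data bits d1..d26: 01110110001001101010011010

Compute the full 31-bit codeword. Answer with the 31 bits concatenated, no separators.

Place data at non-parity positions: p1 p2 0 p4 1 1 1 p8 0 1 1 0 0 0 1 p16 0 0 1 1 0 1 0 1 0 0 1 1 0 1 0
p1 (pos 1,3,5,7,9,11,13,15,17,19,21,23,25,27,29,31): XOR of data positions = 0⊕1⊕1⊕0⊕1⊕0⊕1⊕0⊕1⊕0⊕0⊕0⊕1⊕0⊕0 = 0
p2 (pos 2,3,6,7,10,11,14,15,18,19,22,23,26,27,30,31): XOR of data positions = 0⊕1⊕1⊕1⊕1⊕0⊕1⊕0⊕1⊕1⊕0⊕0⊕1⊕1⊕0 = 1
p4 (pos 4,5,6,7,12,13,14,15,20,21,22,23,28,29,30,31): XOR of data positions = 1⊕1⊕1⊕0⊕0⊕0⊕1⊕1⊕0⊕1⊕0⊕1⊕0⊕1⊕0 = 0
p8 (pos 8,9,10,11,12,13,14,15,24,25,26,27,28,29,30,31): XOR of data positions = 0⊕1⊕1⊕0⊕0⊕0⊕1⊕1⊕0⊕0⊕1⊕1⊕0⊕1⊕0 = 1
p16 (pos 16,17,18,19,20,21,22,23,24,25,26,27,28,29,30,31): XOR of data positions = 0⊕0⊕1⊕1⊕0⊕1⊕0⊕1⊕0⊕0⊕1⊕1⊕0⊕1⊕0 = 1
Codeword: 0100111101100011001101010011010

0100111101100011001101010011010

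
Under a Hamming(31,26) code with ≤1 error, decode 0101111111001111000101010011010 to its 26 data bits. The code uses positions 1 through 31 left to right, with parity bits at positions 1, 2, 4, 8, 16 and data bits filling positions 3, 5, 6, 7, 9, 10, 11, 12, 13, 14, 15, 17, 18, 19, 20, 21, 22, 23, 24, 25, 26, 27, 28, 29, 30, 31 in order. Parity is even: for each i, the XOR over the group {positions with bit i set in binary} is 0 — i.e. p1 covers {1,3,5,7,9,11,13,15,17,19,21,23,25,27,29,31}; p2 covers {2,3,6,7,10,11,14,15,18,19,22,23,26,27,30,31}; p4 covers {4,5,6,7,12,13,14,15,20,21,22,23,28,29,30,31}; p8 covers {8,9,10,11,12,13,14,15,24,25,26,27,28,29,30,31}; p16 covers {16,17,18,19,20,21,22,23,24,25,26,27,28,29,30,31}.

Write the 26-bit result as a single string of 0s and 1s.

01111100111000100010011010

s1 (pos 1,3,5,7,9,11,13,15,17,19,21,23,25,27,29,31): 0⊕0⊕1⊕1⊕1⊕0⊕1⊕1⊕0⊕0⊕0⊕0⊕0⊕1⊕0⊕0 = 0
s2 (pos 2,3,6,7,10,11,14,15,18,19,22,23,26,27,30,31): 1⊕0⊕1⊕1⊕1⊕0⊕1⊕1⊕0⊕0⊕1⊕0⊕0⊕1⊕1⊕0 = 1
s4 (pos 4,5,6,7,12,13,14,15,20,21,22,23,28,29,30,31): 1⊕1⊕1⊕1⊕0⊕1⊕1⊕1⊕1⊕0⊕1⊕0⊕1⊕0⊕1⊕0 = 1
s8 (pos 8,9,10,11,12,13,14,15,24,25,26,27,28,29,30,31): 1⊕1⊕1⊕0⊕0⊕1⊕1⊕1⊕1⊕0⊕0⊕1⊕1⊕0⊕1⊕0 = 0
s16 (pos 16,17,18,19,20,21,22,23,24,25,26,27,28,29,30,31): 1⊕0⊕0⊕0⊕1⊕0⊕1⊕0⊕1⊕0⊕0⊕1⊕1⊕0⊕1⊕0 = 1
Syndrome s16…s1 = 10110 → error at position 22.
Flip position 22: 0101111111001111000101010011010 → 0101111111001111000100010011010
Read data bits from positions 3,5,6,7,9,10,11,12,13,14,15,17,18,19,20,21,22,23,24,25,26,27,28,29,30,31: 01111100111000100010011010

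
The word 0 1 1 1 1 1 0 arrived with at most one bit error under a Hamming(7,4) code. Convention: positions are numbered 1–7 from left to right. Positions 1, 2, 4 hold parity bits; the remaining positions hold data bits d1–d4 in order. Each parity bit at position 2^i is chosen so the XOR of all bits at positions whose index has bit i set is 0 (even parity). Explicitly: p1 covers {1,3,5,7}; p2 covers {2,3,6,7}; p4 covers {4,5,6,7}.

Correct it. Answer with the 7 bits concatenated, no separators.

0111100

s1 (pos 1,3,5,7): 0⊕1⊕1⊕0 = 0
s2 (pos 2,3,6,7): 1⊕1⊕1⊕0 = 1
s4 (pos 4,5,6,7): 1⊕1⊕1⊕0 = 1
Syndrome s4…s1 = 110 → error at position 6.
Flip position 6: 0111110 → 0111100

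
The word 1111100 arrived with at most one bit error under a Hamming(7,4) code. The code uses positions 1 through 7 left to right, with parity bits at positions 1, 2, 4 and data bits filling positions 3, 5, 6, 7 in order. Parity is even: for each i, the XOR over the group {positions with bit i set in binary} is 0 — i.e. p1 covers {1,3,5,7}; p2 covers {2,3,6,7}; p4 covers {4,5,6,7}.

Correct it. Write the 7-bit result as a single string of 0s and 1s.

0111100

s1 (pos 1,3,5,7): 1⊕1⊕1⊕0 = 1
s2 (pos 2,3,6,7): 1⊕1⊕0⊕0 = 0
s4 (pos 4,5,6,7): 1⊕1⊕0⊕0 = 0
Syndrome s4…s1 = 001 → error at position 1.
Flip position 1: 1111100 → 0111100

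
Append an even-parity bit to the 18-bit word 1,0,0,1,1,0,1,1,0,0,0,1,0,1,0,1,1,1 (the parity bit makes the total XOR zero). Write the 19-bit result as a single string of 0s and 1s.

XOR of the 18 data bits: 1⊕0⊕0⊕1⊕1⊕0⊕1⊕1⊕0⊕0⊕0⊕1⊕0⊕1⊕0⊕1⊕1⊕1 = 0
Parity bit = 0 (so all 19 bits XOR to 0).

1001101100010101110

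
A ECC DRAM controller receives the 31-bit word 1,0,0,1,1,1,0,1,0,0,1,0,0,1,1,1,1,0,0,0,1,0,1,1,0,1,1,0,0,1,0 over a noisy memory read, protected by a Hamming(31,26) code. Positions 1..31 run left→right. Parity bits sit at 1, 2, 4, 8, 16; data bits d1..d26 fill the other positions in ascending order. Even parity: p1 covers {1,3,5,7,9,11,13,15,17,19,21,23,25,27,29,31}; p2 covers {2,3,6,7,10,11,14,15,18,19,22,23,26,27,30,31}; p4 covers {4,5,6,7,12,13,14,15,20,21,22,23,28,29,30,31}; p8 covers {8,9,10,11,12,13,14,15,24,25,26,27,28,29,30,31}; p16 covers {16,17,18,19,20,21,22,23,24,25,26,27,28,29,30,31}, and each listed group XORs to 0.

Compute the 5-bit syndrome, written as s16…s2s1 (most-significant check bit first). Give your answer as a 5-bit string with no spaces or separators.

00000

s1 (pos 1,3,5,7,9,11,13,15,17,19,21,23,25,27,29,31): 1⊕0⊕1⊕0⊕0⊕1⊕0⊕1⊕1⊕0⊕1⊕1⊕0⊕1⊕0⊕0 = 0
s2 (pos 2,3,6,7,10,11,14,15,18,19,22,23,26,27,30,31): 0⊕0⊕1⊕0⊕0⊕1⊕1⊕1⊕0⊕0⊕0⊕1⊕1⊕1⊕1⊕0 = 0
s4 (pos 4,5,6,7,12,13,14,15,20,21,22,23,28,29,30,31): 1⊕1⊕1⊕0⊕0⊕0⊕1⊕1⊕0⊕1⊕0⊕1⊕0⊕0⊕1⊕0 = 0
s8 (pos 8,9,10,11,12,13,14,15,24,25,26,27,28,29,30,31): 1⊕0⊕0⊕1⊕0⊕0⊕1⊕1⊕1⊕0⊕1⊕1⊕0⊕0⊕1⊕0 = 0
s16 (pos 16,17,18,19,20,21,22,23,24,25,26,27,28,29,30,31): 1⊕1⊕0⊕0⊕0⊕1⊕0⊕1⊕1⊕0⊕1⊕1⊕0⊕0⊕1⊕0 = 0
Syndrome s16…s1 = 00000 → no error.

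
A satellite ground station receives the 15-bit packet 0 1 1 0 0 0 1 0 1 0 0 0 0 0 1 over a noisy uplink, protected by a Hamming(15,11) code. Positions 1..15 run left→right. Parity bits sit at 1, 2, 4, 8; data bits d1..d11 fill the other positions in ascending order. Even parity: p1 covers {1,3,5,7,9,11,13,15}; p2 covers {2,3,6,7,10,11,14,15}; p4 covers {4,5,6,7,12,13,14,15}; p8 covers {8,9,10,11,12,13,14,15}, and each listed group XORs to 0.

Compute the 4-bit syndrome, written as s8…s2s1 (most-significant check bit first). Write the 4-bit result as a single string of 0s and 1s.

0000

s1 (pos 1,3,5,7,9,11,13,15): 0⊕1⊕0⊕1⊕1⊕0⊕0⊕1 = 0
s2 (pos 2,3,6,7,10,11,14,15): 1⊕1⊕0⊕1⊕0⊕0⊕0⊕1 = 0
s4 (pos 4,5,6,7,12,13,14,15): 0⊕0⊕0⊕1⊕0⊕0⊕0⊕1 = 0
s8 (pos 8,9,10,11,12,13,14,15): 0⊕1⊕0⊕0⊕0⊕0⊕0⊕1 = 0
Syndrome s8…s1 = 0000 → no error.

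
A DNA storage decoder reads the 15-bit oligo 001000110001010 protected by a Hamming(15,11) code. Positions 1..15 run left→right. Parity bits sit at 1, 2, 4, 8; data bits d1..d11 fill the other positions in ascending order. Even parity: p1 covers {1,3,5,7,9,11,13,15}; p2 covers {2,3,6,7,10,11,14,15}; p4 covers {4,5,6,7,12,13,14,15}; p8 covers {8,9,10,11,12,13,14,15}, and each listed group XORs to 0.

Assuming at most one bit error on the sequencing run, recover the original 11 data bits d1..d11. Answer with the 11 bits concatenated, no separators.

s1 (pos 1,3,5,7,9,11,13,15): 0⊕1⊕0⊕1⊕0⊕0⊕0⊕0 = 0
s2 (pos 2,3,6,7,10,11,14,15): 0⊕1⊕0⊕1⊕0⊕0⊕1⊕0 = 1
s4 (pos 4,5,6,7,12,13,14,15): 0⊕0⊕0⊕1⊕1⊕0⊕1⊕0 = 1
s8 (pos 8,9,10,11,12,13,14,15): 1⊕0⊕0⊕0⊕1⊕0⊕1⊕0 = 1
Syndrome s8…s1 = 1110 → error at position 14.
Flip position 14: 001000110001010 → 001000110001000
Read data bits from positions 3,5,6,7,9,10,11,12,13,14,15: 10010001000

10010001000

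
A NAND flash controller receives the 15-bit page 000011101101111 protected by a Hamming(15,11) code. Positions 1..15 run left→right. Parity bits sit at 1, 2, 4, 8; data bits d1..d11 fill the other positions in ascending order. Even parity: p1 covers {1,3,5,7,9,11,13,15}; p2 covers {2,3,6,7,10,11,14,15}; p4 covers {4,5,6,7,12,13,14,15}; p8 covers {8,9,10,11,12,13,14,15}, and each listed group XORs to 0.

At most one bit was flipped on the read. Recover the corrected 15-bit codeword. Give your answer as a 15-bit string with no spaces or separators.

s1 (pos 1,3,5,7,9,11,13,15): 0⊕0⊕1⊕1⊕1⊕0⊕1⊕1 = 1
s2 (pos 2,3,6,7,10,11,14,15): 0⊕0⊕1⊕1⊕1⊕0⊕1⊕1 = 1
s4 (pos 4,5,6,7,12,13,14,15): 0⊕1⊕1⊕1⊕1⊕1⊕1⊕1 = 1
s8 (pos 8,9,10,11,12,13,14,15): 0⊕1⊕1⊕0⊕1⊕1⊕1⊕1 = 0
Syndrome s8…s1 = 0111 → error at position 7.
Flip position 7: 000011101101111 → 000011001101111

000011001101111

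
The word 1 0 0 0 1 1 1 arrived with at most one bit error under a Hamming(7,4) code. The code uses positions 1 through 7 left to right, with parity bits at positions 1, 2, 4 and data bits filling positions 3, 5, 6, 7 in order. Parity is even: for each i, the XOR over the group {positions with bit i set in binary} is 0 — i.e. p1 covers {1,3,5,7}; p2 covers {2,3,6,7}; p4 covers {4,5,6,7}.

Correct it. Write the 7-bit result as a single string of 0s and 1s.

1000011

s1 (pos 1,3,5,7): 1⊕0⊕1⊕1 = 1
s2 (pos 2,3,6,7): 0⊕0⊕1⊕1 = 0
s4 (pos 4,5,6,7): 0⊕1⊕1⊕1 = 1
Syndrome s4…s1 = 101 → error at position 5.
Flip position 5: 1000111 → 1000011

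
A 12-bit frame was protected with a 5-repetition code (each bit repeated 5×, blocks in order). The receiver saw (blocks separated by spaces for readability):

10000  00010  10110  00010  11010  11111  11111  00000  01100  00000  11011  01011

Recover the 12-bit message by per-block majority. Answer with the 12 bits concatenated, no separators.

Block 1 (10000): 1 one → 0
Block 2 (00010): 1 one → 0
Block 3 (10110): 3 ones → 1
Block 4 (00010): 1 one → 0
Block 5 (11010): 3 ones → 1
Block 6 (11111): 5 ones → 1
Block 7 (11111): 5 ones → 1
Block 8 (00000): 0 ones → 0
Block 9 (01100): 2 ones → 0
Block 10 (00000): 0 ones → 0
Block 11 (11011): 4 ones → 1
Block 12 (01011): 3 ones → 1

001011100011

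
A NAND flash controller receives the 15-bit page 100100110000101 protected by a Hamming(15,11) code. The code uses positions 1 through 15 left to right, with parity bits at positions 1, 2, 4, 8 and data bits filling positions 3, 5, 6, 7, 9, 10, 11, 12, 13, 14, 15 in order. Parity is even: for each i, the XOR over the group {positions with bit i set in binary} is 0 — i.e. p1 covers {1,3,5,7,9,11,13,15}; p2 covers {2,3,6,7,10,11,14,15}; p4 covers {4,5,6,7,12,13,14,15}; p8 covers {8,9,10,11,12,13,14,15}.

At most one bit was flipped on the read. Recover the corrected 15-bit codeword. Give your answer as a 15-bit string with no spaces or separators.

100100100000101

s1 (pos 1,3,5,7,9,11,13,15): 1⊕0⊕0⊕1⊕0⊕0⊕1⊕1 = 0
s2 (pos 2,3,6,7,10,11,14,15): 0⊕0⊕0⊕1⊕0⊕0⊕0⊕1 = 0
s4 (pos 4,5,6,7,12,13,14,15): 1⊕0⊕0⊕1⊕0⊕1⊕0⊕1 = 0
s8 (pos 8,9,10,11,12,13,14,15): 1⊕0⊕0⊕0⊕0⊕1⊕0⊕1 = 1
Syndrome s8…s1 = 1000 → error at position 8.
Flip position 8: 100100110000101 → 100100100000101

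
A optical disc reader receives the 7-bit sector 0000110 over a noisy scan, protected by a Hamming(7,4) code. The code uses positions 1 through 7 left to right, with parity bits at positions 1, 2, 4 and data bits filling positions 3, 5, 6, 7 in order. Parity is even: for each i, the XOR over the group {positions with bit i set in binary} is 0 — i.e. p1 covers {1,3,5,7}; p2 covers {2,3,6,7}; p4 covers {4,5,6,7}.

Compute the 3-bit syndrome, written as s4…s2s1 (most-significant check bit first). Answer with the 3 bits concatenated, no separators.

s1 (pos 1,3,5,7): 0⊕0⊕1⊕0 = 1
s2 (pos 2,3,6,7): 0⊕0⊕1⊕0 = 1
s4 (pos 4,5,6,7): 0⊕1⊕1⊕0 = 0
Syndrome s4…s1 = 011 → error at position 3.

011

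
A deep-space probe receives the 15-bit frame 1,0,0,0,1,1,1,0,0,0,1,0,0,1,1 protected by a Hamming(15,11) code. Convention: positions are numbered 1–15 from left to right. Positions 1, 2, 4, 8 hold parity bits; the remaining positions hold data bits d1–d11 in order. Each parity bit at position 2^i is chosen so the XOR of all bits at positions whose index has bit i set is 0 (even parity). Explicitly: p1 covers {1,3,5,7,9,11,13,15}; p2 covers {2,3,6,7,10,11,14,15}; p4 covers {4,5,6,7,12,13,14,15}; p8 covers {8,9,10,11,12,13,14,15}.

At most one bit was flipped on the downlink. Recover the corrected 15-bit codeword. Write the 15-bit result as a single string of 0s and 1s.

100011100010010

s1 (pos 1,3,5,7,9,11,13,15): 1⊕0⊕1⊕1⊕0⊕1⊕0⊕1 = 1
s2 (pos 2,3,6,7,10,11,14,15): 0⊕0⊕1⊕1⊕0⊕1⊕1⊕1 = 1
s4 (pos 4,5,6,7,12,13,14,15): 0⊕1⊕1⊕1⊕0⊕0⊕1⊕1 = 1
s8 (pos 8,9,10,11,12,13,14,15): 0⊕0⊕0⊕1⊕0⊕0⊕1⊕1 = 1
Syndrome s8…s1 = 1111 → error at position 15.
Flip position 15: 100011100010011 → 100011100010010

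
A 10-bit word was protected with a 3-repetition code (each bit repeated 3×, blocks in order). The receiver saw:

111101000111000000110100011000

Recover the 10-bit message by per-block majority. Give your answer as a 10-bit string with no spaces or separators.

1101001010

Block 1 (111): 3 ones → 1
Block 2 (101): 2 ones → 1
Block 3 (000): 0 ones → 0
Block 4 (111): 3 ones → 1
Block 5 (000): 0 ones → 0
Block 6 (000): 0 ones → 0
Block 7 (110): 2 ones → 1
Block 8 (100): 1 one → 0
Block 9 (011): 2 ones → 1
Block 10 (000): 0 ones → 0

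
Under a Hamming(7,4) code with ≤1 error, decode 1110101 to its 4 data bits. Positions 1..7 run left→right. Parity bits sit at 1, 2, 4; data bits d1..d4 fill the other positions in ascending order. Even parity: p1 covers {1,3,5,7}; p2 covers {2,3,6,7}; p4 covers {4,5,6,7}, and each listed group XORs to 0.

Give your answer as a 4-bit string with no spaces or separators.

s1 (pos 1,3,5,7): 1⊕1⊕1⊕1 = 0
s2 (pos 2,3,6,7): 1⊕1⊕0⊕1 = 1
s4 (pos 4,5,6,7): 0⊕1⊕0⊕1 = 0
Syndrome s4…s1 = 010 → error at position 2.
Flip position 2: 1110101 → 1010101
Read data bits from positions 3,5,6,7: 1101

1101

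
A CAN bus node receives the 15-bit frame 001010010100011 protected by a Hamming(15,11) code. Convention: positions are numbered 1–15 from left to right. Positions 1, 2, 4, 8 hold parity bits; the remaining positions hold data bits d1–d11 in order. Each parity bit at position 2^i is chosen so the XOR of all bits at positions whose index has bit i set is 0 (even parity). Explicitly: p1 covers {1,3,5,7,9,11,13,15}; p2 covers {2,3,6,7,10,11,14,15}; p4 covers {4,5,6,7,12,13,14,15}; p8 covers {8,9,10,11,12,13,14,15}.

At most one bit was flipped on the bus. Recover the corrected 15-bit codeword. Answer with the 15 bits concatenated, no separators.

s1 (pos 1,3,5,7,9,11,13,15): 0⊕1⊕1⊕0⊕0⊕0⊕0⊕1 = 1
s2 (pos 2,3,6,7,10,11,14,15): 0⊕1⊕0⊕0⊕1⊕0⊕1⊕1 = 0
s4 (pos 4,5,6,7,12,13,14,15): 0⊕1⊕0⊕0⊕0⊕0⊕1⊕1 = 1
s8 (pos 8,9,10,11,12,13,14,15): 1⊕0⊕1⊕0⊕0⊕0⊕1⊕1 = 0
Syndrome s8…s1 = 0101 → error at position 5.
Flip position 5: 001010010100011 → 001000010100011

001000010100011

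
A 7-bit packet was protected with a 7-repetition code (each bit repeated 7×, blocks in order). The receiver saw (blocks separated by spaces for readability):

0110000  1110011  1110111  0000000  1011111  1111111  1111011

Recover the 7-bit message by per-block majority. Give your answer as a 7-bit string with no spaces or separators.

Block 1 (0110000): 2 ones → 0
Block 2 (1110011): 5 ones → 1
Block 3 (1110111): 6 ones → 1
Block 4 (0000000): 0 ones → 0
Block 5 (1011111): 6 ones → 1
Block 6 (1111111): 7 ones → 1
Block 7 (1111011): 6 ones → 1

0110111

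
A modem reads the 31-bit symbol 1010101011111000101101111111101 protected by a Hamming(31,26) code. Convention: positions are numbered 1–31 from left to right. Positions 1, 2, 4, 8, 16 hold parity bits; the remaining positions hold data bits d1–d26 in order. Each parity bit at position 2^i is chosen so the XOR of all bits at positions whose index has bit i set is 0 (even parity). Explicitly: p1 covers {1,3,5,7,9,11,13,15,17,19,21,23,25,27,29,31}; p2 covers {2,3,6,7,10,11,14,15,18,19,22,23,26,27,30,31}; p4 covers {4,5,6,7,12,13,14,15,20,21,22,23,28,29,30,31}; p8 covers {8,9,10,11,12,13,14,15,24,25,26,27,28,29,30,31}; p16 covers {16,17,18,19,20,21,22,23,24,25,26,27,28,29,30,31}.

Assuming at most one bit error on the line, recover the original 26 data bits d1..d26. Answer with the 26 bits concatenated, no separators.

s1 (pos 1,3,5,7,9,11,13,15,17,19,21,23,25,27,29,31): 1⊕1⊕1⊕1⊕1⊕1⊕1⊕0⊕1⊕1⊕0⊕1⊕1⊕1⊕1⊕1 = 0
s2 (pos 2,3,6,7,10,11,14,15,18,19,22,23,26,27,30,31): 0⊕1⊕0⊕1⊕1⊕1⊕0⊕0⊕0⊕1⊕1⊕1⊕1⊕1⊕0⊕1 = 0
s4 (pos 4,5,6,7,12,13,14,15,20,21,22,23,28,29,30,31): 0⊕1⊕0⊕1⊕1⊕1⊕0⊕0⊕1⊕0⊕1⊕1⊕1⊕1⊕0⊕1 = 0
s8 (pos 8,9,10,11,12,13,14,15,24,25,26,27,28,29,30,31): 0⊕1⊕1⊕1⊕1⊕1⊕0⊕0⊕1⊕1⊕1⊕1⊕1⊕1⊕0⊕1 = 0
s16 (pos 16,17,18,19,20,21,22,23,24,25,26,27,28,29,30,31): 0⊕1⊕0⊕1⊕1⊕0⊕1⊕1⊕1⊕1⊕1⊕1⊕1⊕1⊕0⊕1 = 0
Syndrome s16…s1 = 00000 → no error.
Read data bits from positions 3,5,6,7,9,10,11,12,13,14,15,17,18,19,20,21,22,23,24,25,26,27,28,29,30,31: 11011111100101101111111101

11011111100101101111111101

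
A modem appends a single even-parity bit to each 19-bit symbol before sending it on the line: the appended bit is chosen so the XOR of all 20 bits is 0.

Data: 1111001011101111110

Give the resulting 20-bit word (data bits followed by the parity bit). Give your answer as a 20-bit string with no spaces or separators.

XOR of the 19 data bits: 1⊕1⊕1⊕1⊕0⊕0⊕1⊕0⊕1⊕1⊕1⊕0⊕1⊕1⊕1⊕1⊕1⊕1⊕0 = 0
Parity bit = 0 (so all 20 bits XOR to 0).

11110010111011111100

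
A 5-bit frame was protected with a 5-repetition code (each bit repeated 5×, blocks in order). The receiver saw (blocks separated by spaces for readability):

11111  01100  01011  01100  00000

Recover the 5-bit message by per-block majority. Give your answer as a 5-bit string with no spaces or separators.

10100

Block 1 (11111): 5 ones → 1
Block 2 (01100): 2 ones → 0
Block 3 (01011): 3 ones → 1
Block 4 (01100): 2 ones → 0
Block 5 (00000): 0 ones → 0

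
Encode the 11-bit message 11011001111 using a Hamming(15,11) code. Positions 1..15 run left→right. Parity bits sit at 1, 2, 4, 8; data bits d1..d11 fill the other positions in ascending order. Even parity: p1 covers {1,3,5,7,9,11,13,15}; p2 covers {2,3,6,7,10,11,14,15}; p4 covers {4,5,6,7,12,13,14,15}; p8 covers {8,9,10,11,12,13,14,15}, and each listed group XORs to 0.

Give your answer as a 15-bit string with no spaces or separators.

001010111001111

Place data at non-parity positions: p1 p2 1 p4 1 0 1 p8 1 0 0 1 1 1 1
p1 (pos 1,3,5,7,9,11,13,15): XOR of data positions = 1⊕1⊕1⊕1⊕0⊕1⊕1 = 0
p2 (pos 2,3,6,7,10,11,14,15): XOR of data positions = 1⊕0⊕1⊕0⊕0⊕1⊕1 = 0
p4 (pos 4,5,6,7,12,13,14,15): XOR of data positions = 1⊕0⊕1⊕1⊕1⊕1⊕1 = 0
p8 (pos 8,9,10,11,12,13,14,15): XOR of data positions = 1⊕0⊕0⊕1⊕1⊕1⊕1 = 1
Codeword: 001010111001111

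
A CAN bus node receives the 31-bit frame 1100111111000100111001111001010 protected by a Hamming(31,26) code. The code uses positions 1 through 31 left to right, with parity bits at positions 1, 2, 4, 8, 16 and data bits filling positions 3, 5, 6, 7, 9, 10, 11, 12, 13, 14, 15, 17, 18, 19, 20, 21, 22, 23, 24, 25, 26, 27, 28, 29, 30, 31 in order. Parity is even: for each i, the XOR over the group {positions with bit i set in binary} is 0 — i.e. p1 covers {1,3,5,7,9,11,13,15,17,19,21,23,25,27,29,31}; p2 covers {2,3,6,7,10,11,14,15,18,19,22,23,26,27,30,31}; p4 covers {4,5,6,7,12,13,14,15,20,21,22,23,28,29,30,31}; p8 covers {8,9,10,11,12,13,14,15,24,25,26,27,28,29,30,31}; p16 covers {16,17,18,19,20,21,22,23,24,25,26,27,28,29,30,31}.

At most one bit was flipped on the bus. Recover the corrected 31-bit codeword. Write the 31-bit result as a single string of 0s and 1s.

s1 (pos 1,3,5,7,9,11,13,15,17,19,21,23,25,27,29,31): 1⊕0⊕1⊕1⊕1⊕0⊕0⊕0⊕1⊕1⊕0⊕1⊕1⊕0⊕0⊕0 = 0
s2 (pos 2,3,6,7,10,11,14,15,18,19,22,23,26,27,30,31): 1⊕0⊕1⊕1⊕1⊕0⊕1⊕0⊕1⊕1⊕1⊕1⊕0⊕0⊕1⊕0 = 0
s4 (pos 4,5,6,7,12,13,14,15,20,21,22,23,28,29,30,31): 0⊕1⊕1⊕1⊕0⊕0⊕1⊕0⊕0⊕0⊕1⊕1⊕1⊕0⊕1⊕0 = 0
s8 (pos 8,9,10,11,12,13,14,15,24,25,26,27,28,29,30,31): 1⊕1⊕1⊕0⊕0⊕0⊕1⊕0⊕1⊕1⊕0⊕0⊕1⊕0⊕1⊕0 = 0
s16 (pos 16,17,18,19,20,21,22,23,24,25,26,27,28,29,30,31): 0⊕1⊕1⊕1⊕0⊕0⊕1⊕1⊕1⊕1⊕0⊕0⊕1⊕0⊕1⊕0 = 1
Syndrome s16…s1 = 10000 → error at position 16.
Flip position 16: 1100111111000100111001111001010 → 1100111111000101111001111001010

1100111111000101111001111001010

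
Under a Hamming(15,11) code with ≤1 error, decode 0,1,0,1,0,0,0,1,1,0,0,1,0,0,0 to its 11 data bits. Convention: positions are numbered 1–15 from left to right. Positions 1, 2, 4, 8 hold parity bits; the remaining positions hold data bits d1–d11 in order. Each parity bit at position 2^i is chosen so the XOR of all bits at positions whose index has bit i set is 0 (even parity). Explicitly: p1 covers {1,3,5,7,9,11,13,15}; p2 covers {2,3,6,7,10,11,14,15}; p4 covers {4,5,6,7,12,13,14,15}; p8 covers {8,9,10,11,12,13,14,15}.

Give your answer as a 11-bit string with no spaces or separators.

s1 (pos 1,3,5,7,9,11,13,15): 0⊕0⊕0⊕0⊕1⊕0⊕0⊕0 = 1
s2 (pos 2,3,6,7,10,11,14,15): 1⊕0⊕0⊕0⊕0⊕0⊕0⊕0 = 1
s4 (pos 4,5,6,7,12,13,14,15): 1⊕0⊕0⊕0⊕1⊕0⊕0⊕0 = 0
s8 (pos 8,9,10,11,12,13,14,15): 1⊕1⊕0⊕0⊕1⊕0⊕0⊕0 = 1
Syndrome s8…s1 = 1011 → error at position 11.
Flip position 11: 010100011001000 → 010100011011000
Read data bits from positions 3,5,6,7,9,10,11,12,13,14,15: 00001011000

00001011000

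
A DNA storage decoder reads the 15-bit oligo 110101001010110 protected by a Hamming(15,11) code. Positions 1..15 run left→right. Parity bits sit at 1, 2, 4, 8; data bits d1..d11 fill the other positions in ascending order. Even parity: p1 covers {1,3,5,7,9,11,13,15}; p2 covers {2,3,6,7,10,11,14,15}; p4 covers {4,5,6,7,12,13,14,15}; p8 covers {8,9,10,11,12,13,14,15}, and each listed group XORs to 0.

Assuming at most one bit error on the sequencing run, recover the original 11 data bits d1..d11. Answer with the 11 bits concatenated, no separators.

s1 (pos 1,3,5,7,9,11,13,15): 1⊕0⊕0⊕0⊕1⊕1⊕1⊕0 = 0
s2 (pos 2,3,6,7,10,11,14,15): 1⊕0⊕1⊕0⊕0⊕1⊕1⊕0 = 0
s4 (pos 4,5,6,7,12,13,14,15): 1⊕0⊕1⊕0⊕0⊕1⊕1⊕0 = 0
s8 (pos 8,9,10,11,12,13,14,15): 0⊕1⊕0⊕1⊕0⊕1⊕1⊕0 = 0
Syndrome s8…s1 = 0000 → no error.
Read data bits from positions 3,5,6,7,9,10,11,12,13,14,15: 00101010110

00101010110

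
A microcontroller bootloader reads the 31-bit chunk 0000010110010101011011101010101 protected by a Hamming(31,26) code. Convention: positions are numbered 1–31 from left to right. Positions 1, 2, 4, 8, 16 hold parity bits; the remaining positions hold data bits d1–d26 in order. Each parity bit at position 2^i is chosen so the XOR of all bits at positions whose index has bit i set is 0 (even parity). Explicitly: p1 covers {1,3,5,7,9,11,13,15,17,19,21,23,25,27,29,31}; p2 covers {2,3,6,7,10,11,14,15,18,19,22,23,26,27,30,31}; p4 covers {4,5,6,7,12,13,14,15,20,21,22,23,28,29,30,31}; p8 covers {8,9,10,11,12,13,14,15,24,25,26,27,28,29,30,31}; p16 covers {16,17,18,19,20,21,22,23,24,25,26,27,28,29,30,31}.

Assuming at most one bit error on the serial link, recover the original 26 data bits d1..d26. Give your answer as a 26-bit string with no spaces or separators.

s1 (pos 1,3,5,7,9,11,13,15,17,19,21,23,25,27,29,31): 0⊕0⊕0⊕0⊕1⊕0⊕0⊕0⊕0⊕1⊕1⊕1⊕1⊕1⊕1⊕1 = 0
s2 (pos 2,3,6,7,10,11,14,15,18,19,22,23,26,27,30,31): 0⊕0⊕1⊕0⊕0⊕0⊕1⊕0⊕1⊕1⊕1⊕1⊕0⊕1⊕0⊕1 = 0
s4 (pos 4,5,6,7,12,13,14,15,20,21,22,23,28,29,30,31): 0⊕0⊕1⊕0⊕1⊕0⊕1⊕0⊕0⊕1⊕1⊕1⊕0⊕1⊕0⊕1 = 0
s8 (pos 8,9,10,11,12,13,14,15,24,25,26,27,28,29,30,31): 1⊕1⊕0⊕0⊕1⊕0⊕1⊕0⊕0⊕1⊕0⊕1⊕0⊕1⊕0⊕1 = 0
s16 (pos 16,17,18,19,20,21,22,23,24,25,26,27,28,29,30,31): 1⊕0⊕1⊕1⊕0⊕1⊕1⊕1⊕0⊕1⊕0⊕1⊕0⊕1⊕0⊕1 = 0
Syndrome s16…s1 = 00000 → no error.
Read data bits from positions 3,5,6,7,9,10,11,12,13,14,15,17,18,19,20,21,22,23,24,25,26,27,28,29,30,31: 00101001010011011101010101

00101001010011011101010101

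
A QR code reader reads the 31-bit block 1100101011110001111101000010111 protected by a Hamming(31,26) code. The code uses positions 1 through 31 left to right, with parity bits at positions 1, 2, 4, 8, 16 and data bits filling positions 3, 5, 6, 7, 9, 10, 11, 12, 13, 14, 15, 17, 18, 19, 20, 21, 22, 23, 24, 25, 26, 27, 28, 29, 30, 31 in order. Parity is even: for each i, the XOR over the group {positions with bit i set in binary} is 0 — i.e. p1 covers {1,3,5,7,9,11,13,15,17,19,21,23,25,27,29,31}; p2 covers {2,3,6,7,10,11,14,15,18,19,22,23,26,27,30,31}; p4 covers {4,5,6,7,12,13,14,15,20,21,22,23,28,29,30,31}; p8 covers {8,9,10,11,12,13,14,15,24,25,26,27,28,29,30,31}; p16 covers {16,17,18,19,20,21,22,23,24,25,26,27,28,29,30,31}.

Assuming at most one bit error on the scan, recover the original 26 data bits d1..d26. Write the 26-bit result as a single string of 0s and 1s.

01011111000111101000010111

s1 (pos 1,3,5,7,9,11,13,15,17,19,21,23,25,27,29,31): 1⊕0⊕1⊕1⊕1⊕1⊕0⊕0⊕1⊕1⊕0⊕0⊕0⊕1⊕1⊕1 = 0
s2 (pos 2,3,6,7,10,11,14,15,18,19,22,23,26,27,30,31): 1⊕0⊕0⊕1⊕1⊕1⊕0⊕0⊕1⊕1⊕1⊕0⊕0⊕1⊕1⊕1 = 0
s4 (pos 4,5,6,7,12,13,14,15,20,21,22,23,28,29,30,31): 0⊕1⊕0⊕1⊕1⊕0⊕0⊕0⊕1⊕0⊕1⊕0⊕0⊕1⊕1⊕1 = 0
s8 (pos 8,9,10,11,12,13,14,15,24,25,26,27,28,29,30,31): 0⊕1⊕1⊕1⊕1⊕0⊕0⊕0⊕0⊕0⊕0⊕1⊕0⊕1⊕1⊕1 = 0
s16 (pos 16,17,18,19,20,21,22,23,24,25,26,27,28,29,30,31): 1⊕1⊕1⊕1⊕1⊕0⊕1⊕0⊕0⊕0⊕0⊕1⊕0⊕1⊕1⊕1 = 0
Syndrome s16…s1 = 00000 → no error.
Read data bits from positions 3,5,6,7,9,10,11,12,13,14,15,17,18,19,20,21,22,23,24,25,26,27,28,29,30,31: 01011111000111101000010111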